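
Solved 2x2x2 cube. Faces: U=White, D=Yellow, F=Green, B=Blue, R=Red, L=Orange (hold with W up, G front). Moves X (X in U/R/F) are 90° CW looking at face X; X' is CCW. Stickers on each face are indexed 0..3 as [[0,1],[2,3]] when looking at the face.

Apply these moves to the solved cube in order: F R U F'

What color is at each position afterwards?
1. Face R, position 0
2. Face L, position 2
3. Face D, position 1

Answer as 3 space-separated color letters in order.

After move 1 (F): F=GGGG U=WWOO R=WRWR D=RRYY L=OYOY
After move 2 (R): R=WWRR U=WGOG F=GRGY D=RBYB B=OBWB
After move 3 (U): U=OWGG F=WWGY R=OBRR B=OYWB L=GROY
After move 4 (F'): F=WYWG U=OWOR R=BBRR D=RYYB L=GGOG
Query 1: R[0] = B
Query 2: L[2] = O
Query 3: D[1] = Y

Answer: B O Y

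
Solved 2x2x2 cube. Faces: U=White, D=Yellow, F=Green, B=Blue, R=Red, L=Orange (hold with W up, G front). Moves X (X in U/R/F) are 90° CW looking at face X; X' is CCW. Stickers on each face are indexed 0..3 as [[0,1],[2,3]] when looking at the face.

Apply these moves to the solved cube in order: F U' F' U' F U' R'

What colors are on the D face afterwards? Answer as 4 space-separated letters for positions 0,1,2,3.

After move 1 (F): F=GGGG U=WWOO R=WRWR D=RRYY L=OYOY
After move 2 (U'): U=WOWO F=OYGG R=GGWR B=WRBB L=BBOY
After move 3 (F'): F=YGOG U=WOGW R=RGRR D=BYYY L=BOOW
After move 4 (U'): U=OWWG F=BOOG R=YGRR B=RGBB L=WROW
After move 5 (F): F=OBGO U=OWWR R=WGGR D=RYYY L=WBOY
After move 6 (U'): U=WROW F=WBGO R=OBGR B=WGBB L=RGOY
After move 7 (R'): R=BROG U=WBOW F=WRGW D=RBYO B=YGYB
Query: D face = RBYO

Answer: R B Y O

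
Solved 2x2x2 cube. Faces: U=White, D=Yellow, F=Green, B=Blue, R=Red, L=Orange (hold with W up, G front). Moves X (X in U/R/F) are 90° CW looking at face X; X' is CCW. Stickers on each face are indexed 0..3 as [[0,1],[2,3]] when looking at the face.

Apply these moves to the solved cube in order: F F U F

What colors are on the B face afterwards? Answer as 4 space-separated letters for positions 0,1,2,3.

After move 1 (F): F=GGGG U=WWOO R=WRWR D=RRYY L=OYOY
After move 2 (F): F=GGGG U=WWYY R=OROR D=WWYY L=OROR
After move 3 (U): U=YWYW F=ORGG R=BBOR B=ORBB L=GGOR
After move 4 (F): F=GOGR U=YWRG R=YBWR D=OBYY L=GWOW
Query: B face = ORBB

Answer: O R B B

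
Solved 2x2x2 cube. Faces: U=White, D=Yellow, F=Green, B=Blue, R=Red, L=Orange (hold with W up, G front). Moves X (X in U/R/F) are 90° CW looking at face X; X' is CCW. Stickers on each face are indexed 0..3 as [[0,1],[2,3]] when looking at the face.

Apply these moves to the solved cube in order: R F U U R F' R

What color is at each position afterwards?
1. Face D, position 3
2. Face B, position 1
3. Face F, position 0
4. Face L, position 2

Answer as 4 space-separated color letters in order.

After move 1 (R): R=RRRR U=WGWG F=GYGY D=YBYB B=WBWB
After move 2 (F): F=GGYY U=WGOO R=WRGR D=RRYB L=OYOB
After move 3 (U): U=OWOG F=WRYY R=WBGR B=OYWB L=GGOB
After move 4 (U): U=OOGW F=WBYY R=OYGR B=GGWB L=WROB
After move 5 (R): R=GORY U=OBGY F=WRYB D=RWYG B=WGOB
After move 6 (F'): F=RBWY U=OBGR R=WORY D=RBYG L=WYOG
After move 7 (R): R=RWYO U=OBGY F=RBWG D=ROYW B=RGBB
Query 1: D[3] = W
Query 2: B[1] = G
Query 3: F[0] = R
Query 4: L[2] = O

Answer: W G R O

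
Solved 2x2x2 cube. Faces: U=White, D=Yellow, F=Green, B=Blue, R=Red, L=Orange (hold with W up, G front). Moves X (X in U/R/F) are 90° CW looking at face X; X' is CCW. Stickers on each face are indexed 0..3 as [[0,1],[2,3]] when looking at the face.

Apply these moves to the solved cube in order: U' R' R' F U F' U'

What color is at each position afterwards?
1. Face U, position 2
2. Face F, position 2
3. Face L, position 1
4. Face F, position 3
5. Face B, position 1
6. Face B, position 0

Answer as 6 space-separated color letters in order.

After move 1 (U'): U=WWWW F=OOGG R=GGRR B=RRBB L=BBOO
After move 2 (R'): R=GRGR U=WBWR F=OWGW D=YOYG B=YRYB
After move 3 (R'): R=RRGG U=WYWY F=OBGR D=YWYW B=GROB
After move 4 (F): F=GORB U=WYOB R=WRYG D=GRYW L=BYOW
After move 5 (U): U=OWBY F=WRRB R=GRYG B=BYOB L=GOOW
After move 6 (F'): F=RBWR U=OWGY R=RRGG D=OWYW L=GYOB
After move 7 (U'): U=WYOG F=GYWR R=RBGG B=RROB L=BYOB
Query 1: U[2] = O
Query 2: F[2] = W
Query 3: L[1] = Y
Query 4: F[3] = R
Query 5: B[1] = R
Query 6: B[0] = R

Answer: O W Y R R R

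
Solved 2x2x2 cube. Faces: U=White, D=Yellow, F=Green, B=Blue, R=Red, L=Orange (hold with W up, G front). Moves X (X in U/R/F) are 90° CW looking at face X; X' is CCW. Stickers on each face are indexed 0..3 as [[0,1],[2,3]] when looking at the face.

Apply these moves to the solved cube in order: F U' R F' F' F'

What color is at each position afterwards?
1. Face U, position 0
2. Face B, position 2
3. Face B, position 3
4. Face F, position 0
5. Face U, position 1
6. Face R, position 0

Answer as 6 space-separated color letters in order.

Answer: W O B G Y W

Derivation:
After move 1 (F): F=GGGG U=WWOO R=WRWR D=RRYY L=OYOY
After move 2 (U'): U=WOWO F=OYGG R=GGWR B=WRBB L=BBOY
After move 3 (R): R=WGRG U=WYWG F=ORGY D=RBYW B=OROB
After move 4 (F'): F=RYOG U=WYWR R=BGRG D=BYYW L=BGOW
After move 5 (F'): F=YGRO U=WYBR R=YGBG D=GWYW L=BROW
After move 6 (F'): F=GOYR U=WYYB R=WGGG D=RWYW L=BROB
Query 1: U[0] = W
Query 2: B[2] = O
Query 3: B[3] = B
Query 4: F[0] = G
Query 5: U[1] = Y
Query 6: R[0] = W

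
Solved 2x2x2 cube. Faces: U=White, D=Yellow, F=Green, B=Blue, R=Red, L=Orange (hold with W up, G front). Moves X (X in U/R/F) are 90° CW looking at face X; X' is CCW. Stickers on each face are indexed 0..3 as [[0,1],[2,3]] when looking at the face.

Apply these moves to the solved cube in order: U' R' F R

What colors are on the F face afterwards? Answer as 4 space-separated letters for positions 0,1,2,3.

Answer: G G W G

Derivation:
After move 1 (U'): U=WWWW F=OOGG R=GGRR B=RRBB L=BBOO
After move 2 (R'): R=GRGR U=WBWR F=OWGW D=YOYG B=YRYB
After move 3 (F): F=GOWW U=WBOB R=WRRR D=GGYG L=BYOO
After move 4 (R): R=RWRR U=WOOW F=GGWG D=GYYY B=BRBB
Query: F face = GGWG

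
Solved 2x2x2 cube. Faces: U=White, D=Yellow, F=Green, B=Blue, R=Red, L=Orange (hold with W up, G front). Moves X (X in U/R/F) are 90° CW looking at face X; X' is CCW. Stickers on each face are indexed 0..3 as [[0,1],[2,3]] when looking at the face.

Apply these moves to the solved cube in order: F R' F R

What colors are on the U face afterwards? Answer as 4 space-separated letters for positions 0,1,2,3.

After move 1 (F): F=GGGG U=WWOO R=WRWR D=RRYY L=OYOY
After move 2 (R'): R=RRWW U=WBOB F=GWGO D=RGYG B=YBRB
After move 3 (F): F=GGOW U=WBYY R=ORBW D=WRYG L=OROG
After move 4 (R): R=BOWR U=WGYW F=GROG D=WRYY B=YBBB
Query: U face = WGYW

Answer: W G Y W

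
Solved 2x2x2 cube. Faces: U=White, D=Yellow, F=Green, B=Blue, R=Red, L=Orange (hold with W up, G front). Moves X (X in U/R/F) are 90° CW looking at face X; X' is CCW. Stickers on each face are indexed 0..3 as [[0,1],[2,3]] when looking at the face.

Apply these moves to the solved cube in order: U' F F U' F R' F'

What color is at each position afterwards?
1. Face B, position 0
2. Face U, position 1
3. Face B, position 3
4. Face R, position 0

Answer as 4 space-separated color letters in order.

Answer: Y B B B

Derivation:
After move 1 (U'): U=WWWW F=OOGG R=GGRR B=RRBB L=BBOO
After move 2 (F): F=GOGO U=WWOB R=WGWR D=RGYY L=BYOY
After move 3 (F): F=GGOO U=WWYY R=OGBR D=WWYY L=BROG
After move 4 (U'): U=WYWY F=BROO R=GGBR B=OGBB L=RROG
After move 5 (F): F=OBOR U=WYGR R=WGYR D=BGYY L=RWOW
After move 6 (R'): R=GRWY U=WBGO F=OYOR D=BBYR B=YGGB
After move 7 (F'): F=YROO U=WBGW R=BRBY D=WWYR L=ROOG
Query 1: B[0] = Y
Query 2: U[1] = B
Query 3: B[3] = B
Query 4: R[0] = B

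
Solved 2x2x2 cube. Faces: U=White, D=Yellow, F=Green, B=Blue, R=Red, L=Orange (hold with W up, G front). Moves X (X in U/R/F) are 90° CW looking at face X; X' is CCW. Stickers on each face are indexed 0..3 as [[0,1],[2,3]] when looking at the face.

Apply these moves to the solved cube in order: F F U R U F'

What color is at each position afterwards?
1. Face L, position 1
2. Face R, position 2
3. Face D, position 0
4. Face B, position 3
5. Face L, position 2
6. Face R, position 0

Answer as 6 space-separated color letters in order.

Answer: R W W B O B

Derivation:
After move 1 (F): F=GGGG U=WWOO R=WRWR D=RRYY L=OYOY
After move 2 (F): F=GGGG U=WWYY R=OROR D=WWYY L=OROR
After move 3 (U): U=YWYW F=ORGG R=BBOR B=ORBB L=GGOR
After move 4 (R): R=OBRB U=YRYG F=OWGY D=WBYO B=WRWB
After move 5 (U): U=YYGR F=OBGY R=WRRB B=GGWB L=OWOR
After move 6 (F'): F=BYOG U=YYWR R=BRWB D=WRYO L=OROG
Query 1: L[1] = R
Query 2: R[2] = W
Query 3: D[0] = W
Query 4: B[3] = B
Query 5: L[2] = O
Query 6: R[0] = B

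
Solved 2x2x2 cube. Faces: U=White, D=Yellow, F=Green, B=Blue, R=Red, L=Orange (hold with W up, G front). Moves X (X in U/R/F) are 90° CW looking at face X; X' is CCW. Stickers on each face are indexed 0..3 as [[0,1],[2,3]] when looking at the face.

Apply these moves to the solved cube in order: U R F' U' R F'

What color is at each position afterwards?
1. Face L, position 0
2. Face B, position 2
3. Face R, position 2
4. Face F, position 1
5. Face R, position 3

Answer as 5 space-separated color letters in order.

After move 1 (U): U=WWWW F=RRGG R=BBRR B=OOBB L=GGOO
After move 2 (R): R=RBRB U=WRWG F=RYGY D=YBYO B=WOWB
After move 3 (F'): F=YYRG U=WRRR R=BBYB D=GOYO L=GGOW
After move 4 (U'): U=RRWR F=GGRG R=YYYB B=BBWB L=WOOW
After move 5 (R): R=YYBY U=RGWG F=GORO D=GWYB B=RBRB
After move 6 (F'): F=OOGR U=RGYB R=WYGY D=OWYB L=WGOW
Query 1: L[0] = W
Query 2: B[2] = R
Query 3: R[2] = G
Query 4: F[1] = O
Query 5: R[3] = Y

Answer: W R G O Y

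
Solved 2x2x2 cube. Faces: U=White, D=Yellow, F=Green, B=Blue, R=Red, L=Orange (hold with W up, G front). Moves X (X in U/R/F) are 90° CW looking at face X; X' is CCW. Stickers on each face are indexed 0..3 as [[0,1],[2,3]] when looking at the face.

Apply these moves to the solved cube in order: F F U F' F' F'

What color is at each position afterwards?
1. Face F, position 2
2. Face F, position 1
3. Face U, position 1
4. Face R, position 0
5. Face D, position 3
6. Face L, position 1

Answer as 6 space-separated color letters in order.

Answer: G O W Y Y W

Derivation:
After move 1 (F): F=GGGG U=WWOO R=WRWR D=RRYY L=OYOY
After move 2 (F): F=GGGG U=WWYY R=OROR D=WWYY L=OROR
After move 3 (U): U=YWYW F=ORGG R=BBOR B=ORBB L=GGOR
After move 4 (F'): F=RGOG U=YWBO R=WBWR D=GRYY L=GWOY
After move 5 (F'): F=GGRO U=YWWW R=RBGR D=WYYY L=GOOB
After move 6 (F'): F=GOGR U=YWRG R=YBWR D=OBYY L=GWOW
Query 1: F[2] = G
Query 2: F[1] = O
Query 3: U[1] = W
Query 4: R[0] = Y
Query 5: D[3] = Y
Query 6: L[1] = W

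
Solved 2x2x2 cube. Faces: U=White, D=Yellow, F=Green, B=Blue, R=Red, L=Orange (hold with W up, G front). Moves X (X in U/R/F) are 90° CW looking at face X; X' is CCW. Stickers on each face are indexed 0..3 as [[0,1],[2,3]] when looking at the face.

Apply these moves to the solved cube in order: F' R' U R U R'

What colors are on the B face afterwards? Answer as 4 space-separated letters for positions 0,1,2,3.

After move 1 (F'): F=GGGG U=WWRR R=YRYR D=OOYY L=OWOW
After move 2 (R'): R=RRYY U=WBRB F=GWGR D=OGYG B=YBOB
After move 3 (U): U=RWBB F=RRGR R=YBYY B=OWOB L=GWOW
After move 4 (R): R=YYYB U=RRBR F=RGGG D=OOYO B=BWWB
After move 5 (U): U=BRRR F=YYGG R=BWYB B=GWWB L=RGOW
After move 6 (R'): R=WBBY U=BWRG F=YRGR D=OYYG B=OWOB
Query: B face = OWOB

Answer: O W O B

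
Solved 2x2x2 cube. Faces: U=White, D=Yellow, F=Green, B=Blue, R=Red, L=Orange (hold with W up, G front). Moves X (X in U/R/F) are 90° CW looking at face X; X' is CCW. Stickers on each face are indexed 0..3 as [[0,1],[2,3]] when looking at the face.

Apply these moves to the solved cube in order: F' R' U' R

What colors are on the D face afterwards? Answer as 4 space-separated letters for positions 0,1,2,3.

Answer: O O Y R

Derivation:
After move 1 (F'): F=GGGG U=WWRR R=YRYR D=OOYY L=OWOW
After move 2 (R'): R=RRYY U=WBRB F=GWGR D=OGYG B=YBOB
After move 3 (U'): U=BBWR F=OWGR R=GWYY B=RROB L=YBOW
After move 4 (R): R=YGYW U=BWWR F=OGGG D=OOYR B=RRBB
Query: D face = OOYR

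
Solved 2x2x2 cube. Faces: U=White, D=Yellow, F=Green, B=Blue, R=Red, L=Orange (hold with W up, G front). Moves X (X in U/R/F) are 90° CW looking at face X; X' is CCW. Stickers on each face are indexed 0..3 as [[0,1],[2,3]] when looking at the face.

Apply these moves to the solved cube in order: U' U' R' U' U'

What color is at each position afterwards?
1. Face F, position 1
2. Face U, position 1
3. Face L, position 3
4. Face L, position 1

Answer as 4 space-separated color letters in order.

After move 1 (U'): U=WWWW F=OOGG R=GGRR B=RRBB L=BBOO
After move 2 (U'): U=WWWW F=BBGG R=OORR B=GGBB L=RROO
After move 3 (R'): R=OROR U=WBWG F=BWGW D=YBYG B=YGYB
After move 4 (U'): U=BGWW F=RRGW R=BWOR B=ORYB L=YGOO
After move 5 (U'): U=GWBW F=YGGW R=RROR B=BWYB L=OROO
Query 1: F[1] = G
Query 2: U[1] = W
Query 3: L[3] = O
Query 4: L[1] = R

Answer: G W O R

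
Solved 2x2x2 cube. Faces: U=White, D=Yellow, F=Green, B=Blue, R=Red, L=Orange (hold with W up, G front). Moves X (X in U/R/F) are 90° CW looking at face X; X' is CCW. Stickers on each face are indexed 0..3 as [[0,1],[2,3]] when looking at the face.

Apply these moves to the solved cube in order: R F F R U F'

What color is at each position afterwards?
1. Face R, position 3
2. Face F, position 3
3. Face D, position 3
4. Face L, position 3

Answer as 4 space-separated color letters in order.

Answer: R Y W G

Derivation:
After move 1 (R): R=RRRR U=WGWG F=GYGY D=YBYB B=WBWB
After move 2 (F): F=GGYY U=WGOO R=WRGR D=RRYB L=OYOB
After move 3 (F): F=YGYG U=WGBY R=OROR D=GWYB L=OROR
After move 4 (R): R=OORR U=WGBG F=YWYB D=GWYW B=YBGB
After move 5 (U): U=BWGG F=OOYB R=YBRR B=ORGB L=YWOR
After move 6 (F'): F=OBOY U=BWYR R=WBGR D=WRYW L=YGOG
Query 1: R[3] = R
Query 2: F[3] = Y
Query 3: D[3] = W
Query 4: L[3] = G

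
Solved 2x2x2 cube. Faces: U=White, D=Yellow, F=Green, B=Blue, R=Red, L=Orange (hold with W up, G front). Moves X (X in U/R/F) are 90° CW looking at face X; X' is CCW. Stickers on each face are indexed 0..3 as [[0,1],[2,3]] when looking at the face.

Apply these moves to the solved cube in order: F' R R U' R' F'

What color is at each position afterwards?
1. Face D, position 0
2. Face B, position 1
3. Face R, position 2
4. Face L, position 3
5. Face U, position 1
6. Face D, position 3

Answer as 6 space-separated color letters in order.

Answer: B Y O W G B

Derivation:
After move 1 (F'): F=GGGG U=WWRR R=YRYR D=OOYY L=OWOW
After move 2 (R): R=YYRR U=WGRG F=GOGY D=OBYB B=RBWB
After move 3 (R): R=RYRY U=WORY F=GBGB D=OWYR B=GBGB
After move 4 (U'): U=OYWR F=OWGB R=GBRY B=RYGB L=GBOW
After move 5 (R'): R=BYGR U=OGWR F=OYGR D=OWYB B=RYWB
After move 6 (F'): F=YROG U=OGBG R=WYOR D=BWYB L=GROW
Query 1: D[0] = B
Query 2: B[1] = Y
Query 3: R[2] = O
Query 4: L[3] = W
Query 5: U[1] = G
Query 6: D[3] = B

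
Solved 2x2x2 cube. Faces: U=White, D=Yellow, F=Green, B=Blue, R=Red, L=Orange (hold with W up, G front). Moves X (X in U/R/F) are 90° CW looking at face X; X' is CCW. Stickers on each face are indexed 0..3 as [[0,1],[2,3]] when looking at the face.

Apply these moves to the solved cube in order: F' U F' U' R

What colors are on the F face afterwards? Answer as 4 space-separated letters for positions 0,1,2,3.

Answer: G W Y Y

Derivation:
After move 1 (F'): F=GGGG U=WWRR R=YRYR D=OOYY L=OWOW
After move 2 (U): U=RWRW F=YRGG R=BBYR B=OWBB L=GGOW
After move 3 (F'): F=RGYG U=RWBY R=OBOR D=GWYY L=GWOR
After move 4 (U'): U=WYRB F=GWYG R=RGOR B=OBBB L=OWOR
After move 5 (R): R=ORRG U=WWRG F=GWYY D=GBYO B=BBYB
Query: F face = GWYY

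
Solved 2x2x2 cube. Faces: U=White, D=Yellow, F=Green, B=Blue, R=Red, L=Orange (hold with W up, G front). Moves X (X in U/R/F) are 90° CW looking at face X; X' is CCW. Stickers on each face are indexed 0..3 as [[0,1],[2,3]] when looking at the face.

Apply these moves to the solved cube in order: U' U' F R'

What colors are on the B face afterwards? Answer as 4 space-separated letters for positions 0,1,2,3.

After move 1 (U'): U=WWWW F=OOGG R=GGRR B=RRBB L=BBOO
After move 2 (U'): U=WWWW F=BBGG R=OORR B=GGBB L=RROO
After move 3 (F): F=GBGB U=WWOR R=WOWR D=ROYY L=RYOY
After move 4 (R'): R=ORWW U=WBOG F=GWGR D=RBYB B=YGOB
Query: B face = YGOB

Answer: Y G O B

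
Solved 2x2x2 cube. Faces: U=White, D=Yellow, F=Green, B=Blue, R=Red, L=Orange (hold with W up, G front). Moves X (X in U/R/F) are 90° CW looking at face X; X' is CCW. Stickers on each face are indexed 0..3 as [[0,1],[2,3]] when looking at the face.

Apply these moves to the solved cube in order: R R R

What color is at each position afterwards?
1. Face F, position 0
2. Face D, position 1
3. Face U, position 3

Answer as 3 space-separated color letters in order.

After move 1 (R): R=RRRR U=WGWG F=GYGY D=YBYB B=WBWB
After move 2 (R): R=RRRR U=WYWY F=GBGB D=YWYW B=GBGB
After move 3 (R): R=RRRR U=WBWB F=GWGW D=YGYG B=YBYB
Query 1: F[0] = G
Query 2: D[1] = G
Query 3: U[3] = B

Answer: G G B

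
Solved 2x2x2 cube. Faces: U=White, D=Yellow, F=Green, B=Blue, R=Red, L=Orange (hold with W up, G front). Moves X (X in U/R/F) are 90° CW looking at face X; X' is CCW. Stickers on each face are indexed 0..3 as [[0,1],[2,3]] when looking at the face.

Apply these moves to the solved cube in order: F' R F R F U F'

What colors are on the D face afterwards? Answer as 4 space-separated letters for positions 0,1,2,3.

After move 1 (F'): F=GGGG U=WWRR R=YRYR D=OOYY L=OWOW
After move 2 (R): R=YYRR U=WGRG F=GOGY D=OBYB B=RBWB
After move 3 (F): F=GGYO U=WGWW R=RYGR D=RYYB L=OOOB
After move 4 (R): R=GRRY U=WGWO F=GYYB D=RWYR B=WBGB
After move 5 (F): F=YGBY U=WGBO R=WROY D=RGYR L=OROW
After move 6 (U): U=BWOG F=WRBY R=WBOY B=ORGB L=YGOW
After move 7 (F'): F=RYWB U=BWWO R=GBRY D=GWYR L=YGOO
Query: D face = GWYR

Answer: G W Y R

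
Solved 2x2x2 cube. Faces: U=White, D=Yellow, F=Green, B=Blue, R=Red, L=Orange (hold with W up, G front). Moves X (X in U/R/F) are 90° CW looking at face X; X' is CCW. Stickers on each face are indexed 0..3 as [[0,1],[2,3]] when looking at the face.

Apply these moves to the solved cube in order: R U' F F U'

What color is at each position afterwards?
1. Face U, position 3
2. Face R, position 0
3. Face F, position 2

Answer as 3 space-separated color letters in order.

Answer: B Y O

Derivation:
After move 1 (R): R=RRRR U=WGWG F=GYGY D=YBYB B=WBWB
After move 2 (U'): U=GGWW F=OOGY R=GYRR B=RRWB L=WBOO
After move 3 (F): F=GOYO U=GGOB R=WYWR D=RGYB L=WYOB
After move 4 (F): F=YGOO U=GGBY R=OYBR D=WWYB L=WROG
After move 5 (U'): U=GYGB F=WROO R=YGBR B=OYWB L=RROG
Query 1: U[3] = B
Query 2: R[0] = Y
Query 3: F[2] = O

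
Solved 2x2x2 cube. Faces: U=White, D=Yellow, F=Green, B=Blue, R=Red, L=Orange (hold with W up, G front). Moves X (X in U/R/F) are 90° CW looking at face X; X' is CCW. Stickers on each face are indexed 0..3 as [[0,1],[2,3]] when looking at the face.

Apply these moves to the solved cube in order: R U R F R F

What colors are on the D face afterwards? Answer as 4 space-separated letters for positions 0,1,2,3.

After move 1 (R): R=RRRR U=WGWG F=GYGY D=YBYB B=WBWB
After move 2 (U): U=WWGG F=RRGY R=WBRR B=OOWB L=GYOO
After move 3 (R): R=RWRB U=WRGY F=RBGB D=YWYO B=GOWB
After move 4 (F): F=GRBB U=WROY R=GWYB D=RRYO L=GYOW
After move 5 (R): R=YGBW U=WROB F=GRBO D=RWYG B=YORB
After move 6 (F): F=BGOR U=WRWY R=OGBW D=BYYG L=GROW
Query: D face = BYYG

Answer: B Y Y G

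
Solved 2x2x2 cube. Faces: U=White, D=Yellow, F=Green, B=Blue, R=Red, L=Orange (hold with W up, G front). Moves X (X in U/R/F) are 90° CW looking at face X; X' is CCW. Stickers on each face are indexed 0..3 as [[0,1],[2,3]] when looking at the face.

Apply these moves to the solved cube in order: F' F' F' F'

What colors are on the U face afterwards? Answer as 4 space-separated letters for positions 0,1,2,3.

After move 1 (F'): F=GGGG U=WWRR R=YRYR D=OOYY L=OWOW
After move 2 (F'): F=GGGG U=WWYY R=OROR D=WWYY L=OROR
After move 3 (F'): F=GGGG U=WWOO R=WRWR D=RRYY L=OYOY
After move 4 (F'): F=GGGG U=WWWW R=RRRR D=YYYY L=OOOO
Query: U face = WWWW

Answer: W W W W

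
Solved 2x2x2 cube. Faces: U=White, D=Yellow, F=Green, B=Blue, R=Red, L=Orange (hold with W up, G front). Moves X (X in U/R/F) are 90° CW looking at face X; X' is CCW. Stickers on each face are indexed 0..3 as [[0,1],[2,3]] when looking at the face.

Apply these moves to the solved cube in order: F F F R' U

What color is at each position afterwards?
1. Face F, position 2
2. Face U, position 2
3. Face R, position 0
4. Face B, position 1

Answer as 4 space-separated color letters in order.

After move 1 (F): F=GGGG U=WWOO R=WRWR D=RRYY L=OYOY
After move 2 (F): F=GGGG U=WWYY R=OROR D=WWYY L=OROR
After move 3 (F): F=GGGG U=WWRR R=YRYR D=OOYY L=OWOW
After move 4 (R'): R=RRYY U=WBRB F=GWGR D=OGYG B=YBOB
After move 5 (U): U=RWBB F=RRGR R=YBYY B=OWOB L=GWOW
Query 1: F[2] = G
Query 2: U[2] = B
Query 3: R[0] = Y
Query 4: B[1] = W

Answer: G B Y W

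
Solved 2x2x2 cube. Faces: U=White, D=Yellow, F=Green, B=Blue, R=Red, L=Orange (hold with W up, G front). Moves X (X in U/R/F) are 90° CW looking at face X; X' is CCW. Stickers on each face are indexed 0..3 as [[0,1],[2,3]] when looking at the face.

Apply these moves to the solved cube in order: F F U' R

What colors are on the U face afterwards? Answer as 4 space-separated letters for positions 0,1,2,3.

Answer: W R W G

Derivation:
After move 1 (F): F=GGGG U=WWOO R=WRWR D=RRYY L=OYOY
After move 2 (F): F=GGGG U=WWYY R=OROR D=WWYY L=OROR
After move 3 (U'): U=WYWY F=ORGG R=GGOR B=ORBB L=BBOR
After move 4 (R): R=OGRG U=WRWG F=OWGY D=WBYO B=YRYB
Query: U face = WRWG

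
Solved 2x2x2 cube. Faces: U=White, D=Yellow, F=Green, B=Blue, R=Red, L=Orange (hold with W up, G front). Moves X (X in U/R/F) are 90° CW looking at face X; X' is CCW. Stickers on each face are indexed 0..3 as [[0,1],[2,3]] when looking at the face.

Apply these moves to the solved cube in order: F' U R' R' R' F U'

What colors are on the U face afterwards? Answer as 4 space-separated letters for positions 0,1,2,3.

After move 1 (F'): F=GGGG U=WWRR R=YRYR D=OOYY L=OWOW
After move 2 (U): U=RWRW F=YRGG R=BBYR B=OWBB L=GGOW
After move 3 (R'): R=BRBY U=RBRO F=YWGW D=ORYG B=YWOB
After move 4 (R'): R=RYBB U=RORY F=YBGO D=OWYW B=GWRB
After move 5 (R'): R=YBRB U=RRRG F=YOGY D=OBYO B=WWWB
After move 6 (F): F=GYYO U=RRWG R=RBGB D=RYYO L=GOOB
After move 7 (U'): U=RGRW F=GOYO R=GYGB B=RBWB L=WWOB
Query: U face = RGRW

Answer: R G R W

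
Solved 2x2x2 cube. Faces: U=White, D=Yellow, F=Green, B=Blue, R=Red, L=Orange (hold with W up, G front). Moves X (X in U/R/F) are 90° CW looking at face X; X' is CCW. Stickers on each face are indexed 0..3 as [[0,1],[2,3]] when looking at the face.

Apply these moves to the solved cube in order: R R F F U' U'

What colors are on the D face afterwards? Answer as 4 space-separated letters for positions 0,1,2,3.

Answer: Y W Y W

Derivation:
After move 1 (R): R=RRRR U=WGWG F=GYGY D=YBYB B=WBWB
After move 2 (R): R=RRRR U=WYWY F=GBGB D=YWYW B=GBGB
After move 3 (F): F=GGBB U=WYOO R=WRYR D=RRYW L=OYOW
After move 4 (F): F=BGBG U=WYWY R=OROR D=YWYW L=OROR
After move 5 (U'): U=YYWW F=ORBG R=BGOR B=ORGB L=GBOR
After move 6 (U'): U=YWYW F=GBBG R=OROR B=BGGB L=OROR
Query: D face = YWYW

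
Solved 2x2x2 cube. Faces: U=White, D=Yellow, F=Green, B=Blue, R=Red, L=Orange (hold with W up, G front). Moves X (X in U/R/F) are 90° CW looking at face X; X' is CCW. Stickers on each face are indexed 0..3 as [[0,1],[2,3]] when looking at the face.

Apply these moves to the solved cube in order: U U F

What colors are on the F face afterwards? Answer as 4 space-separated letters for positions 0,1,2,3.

After move 1 (U): U=WWWW F=RRGG R=BBRR B=OOBB L=GGOO
After move 2 (U): U=WWWW F=BBGG R=OORR B=GGBB L=RROO
After move 3 (F): F=GBGB U=WWOR R=WOWR D=ROYY L=RYOY
Query: F face = GBGB

Answer: G B G B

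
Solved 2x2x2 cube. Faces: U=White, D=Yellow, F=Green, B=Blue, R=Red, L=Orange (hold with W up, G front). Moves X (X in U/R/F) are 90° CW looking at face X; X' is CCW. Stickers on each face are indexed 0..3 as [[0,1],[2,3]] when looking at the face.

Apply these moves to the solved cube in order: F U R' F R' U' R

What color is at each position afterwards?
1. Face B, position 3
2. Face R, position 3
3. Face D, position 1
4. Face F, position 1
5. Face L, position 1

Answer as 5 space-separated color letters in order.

After move 1 (F): F=GGGG U=WWOO R=WRWR D=RRYY L=OYOY
After move 2 (U): U=OWOW F=WRGG R=BBWR B=OYBB L=GGOY
After move 3 (R'): R=BRBW U=OBOO F=WWGW D=RRYG B=YYRB
After move 4 (F): F=GWWW U=OBYG R=OROW D=BBYG L=GROR
After move 5 (R'): R=RWOO U=ORYY F=GBWG D=BWYW B=GYBB
After move 6 (U'): U=RYOY F=GRWG R=GBOO B=RWBB L=GYOR
After move 7 (R): R=OGOB U=RROG F=GWWW D=BBYR B=YWYB
Query 1: B[3] = B
Query 2: R[3] = B
Query 3: D[1] = B
Query 4: F[1] = W
Query 5: L[1] = Y

Answer: B B B W Y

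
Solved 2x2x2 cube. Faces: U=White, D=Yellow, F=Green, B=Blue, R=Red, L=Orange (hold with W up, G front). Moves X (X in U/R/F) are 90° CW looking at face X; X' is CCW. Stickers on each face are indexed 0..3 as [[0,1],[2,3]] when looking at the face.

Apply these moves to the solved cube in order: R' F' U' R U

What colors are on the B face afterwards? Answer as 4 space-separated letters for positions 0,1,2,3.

Answer: Y B R B

Derivation:
After move 1 (R'): R=RRRR U=WBWB F=GWGW D=YGYG B=YBYB
After move 2 (F'): F=WWGG U=WBRR R=GRYR D=OOYG L=OBOW
After move 3 (U'): U=BRWR F=OBGG R=WWYR B=GRYB L=YBOW
After move 4 (R): R=YWRW U=BBWG F=OOGG D=OYYG B=RRRB
After move 5 (U): U=WBGB F=YWGG R=RRRW B=YBRB L=OOOW
Query: B face = YBRB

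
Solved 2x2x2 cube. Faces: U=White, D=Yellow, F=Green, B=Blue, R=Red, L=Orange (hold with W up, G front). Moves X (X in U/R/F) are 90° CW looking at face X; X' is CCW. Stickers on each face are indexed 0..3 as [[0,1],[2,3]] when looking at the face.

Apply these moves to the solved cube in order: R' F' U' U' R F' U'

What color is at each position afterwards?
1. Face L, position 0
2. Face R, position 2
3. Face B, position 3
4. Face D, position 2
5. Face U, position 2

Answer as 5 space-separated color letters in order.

Answer: W O B Y R

Derivation:
After move 1 (R'): R=RRRR U=WBWB F=GWGW D=YGYG B=YBYB
After move 2 (F'): F=WWGG U=WBRR R=GRYR D=OOYG L=OBOW
After move 3 (U'): U=BRWR F=OBGG R=WWYR B=GRYB L=YBOW
After move 4 (U'): U=RRBW F=YBGG R=OBYR B=WWYB L=GROW
After move 5 (R): R=YORB U=RBBG F=YOGG D=OYYW B=WWRB
After move 6 (F'): F=OGYG U=RBYR R=YOOB D=RWYW L=GGOB
After move 7 (U'): U=BRRY F=GGYG R=OGOB B=YORB L=WWOB
Query 1: L[0] = W
Query 2: R[2] = O
Query 3: B[3] = B
Query 4: D[2] = Y
Query 5: U[2] = R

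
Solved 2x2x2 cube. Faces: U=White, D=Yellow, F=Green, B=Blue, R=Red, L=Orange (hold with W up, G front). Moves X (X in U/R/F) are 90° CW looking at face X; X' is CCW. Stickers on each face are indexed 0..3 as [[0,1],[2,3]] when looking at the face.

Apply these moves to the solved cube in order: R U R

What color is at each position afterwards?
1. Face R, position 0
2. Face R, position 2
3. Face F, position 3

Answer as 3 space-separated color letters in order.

Answer: R R B

Derivation:
After move 1 (R): R=RRRR U=WGWG F=GYGY D=YBYB B=WBWB
After move 2 (U): U=WWGG F=RRGY R=WBRR B=OOWB L=GYOO
After move 3 (R): R=RWRB U=WRGY F=RBGB D=YWYO B=GOWB
Query 1: R[0] = R
Query 2: R[2] = R
Query 3: F[3] = B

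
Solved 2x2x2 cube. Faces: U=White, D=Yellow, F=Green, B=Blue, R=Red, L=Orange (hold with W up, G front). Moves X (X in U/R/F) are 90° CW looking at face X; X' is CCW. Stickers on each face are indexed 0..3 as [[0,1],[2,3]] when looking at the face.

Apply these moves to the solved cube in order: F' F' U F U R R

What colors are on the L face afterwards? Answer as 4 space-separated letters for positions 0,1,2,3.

After move 1 (F'): F=GGGG U=WWRR R=YRYR D=OOYY L=OWOW
After move 2 (F'): F=GGGG U=WWYY R=OROR D=WWYY L=OROR
After move 3 (U): U=YWYW F=ORGG R=BBOR B=ORBB L=GGOR
After move 4 (F): F=GOGR U=YWRG R=YBWR D=OBYY L=GWOW
After move 5 (U): U=RYGW F=YBGR R=ORWR B=GWBB L=GOOW
After move 6 (R): R=WORR U=RBGR F=YBGY D=OBYG B=WWYB
After move 7 (R): R=RWRO U=RBGY F=YBGG D=OYYW B=RWBB
Query: L face = GOOW

Answer: G O O W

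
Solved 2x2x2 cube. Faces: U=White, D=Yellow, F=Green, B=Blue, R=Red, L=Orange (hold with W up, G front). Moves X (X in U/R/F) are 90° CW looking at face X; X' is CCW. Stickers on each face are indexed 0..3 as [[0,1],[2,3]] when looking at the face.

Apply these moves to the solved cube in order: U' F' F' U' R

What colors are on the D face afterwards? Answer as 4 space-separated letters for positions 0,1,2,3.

After move 1 (U'): U=WWWW F=OOGG R=GGRR B=RRBB L=BBOO
After move 2 (F'): F=OGOG U=WWGR R=YGYR D=BOYY L=BWOW
After move 3 (F'): F=GGOO U=WWYY R=OGBR D=WWYY L=BROG
After move 4 (U'): U=WYWY F=BROO R=GGBR B=OGBB L=RROG
After move 5 (R): R=BGRG U=WRWO F=BWOY D=WBYO B=YGYB
Query: D face = WBYO

Answer: W B Y O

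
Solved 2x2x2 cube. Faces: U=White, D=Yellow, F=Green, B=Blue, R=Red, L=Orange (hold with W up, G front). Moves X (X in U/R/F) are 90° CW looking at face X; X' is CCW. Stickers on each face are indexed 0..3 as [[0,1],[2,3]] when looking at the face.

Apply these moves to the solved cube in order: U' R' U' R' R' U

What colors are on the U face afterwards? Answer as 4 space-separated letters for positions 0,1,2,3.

After move 1 (U'): U=WWWW F=OOGG R=GGRR B=RRBB L=BBOO
After move 2 (R'): R=GRGR U=WBWR F=OWGW D=YOYG B=YRYB
After move 3 (U'): U=BRWW F=BBGW R=OWGR B=GRYB L=YROO
After move 4 (R'): R=WROG U=BYWG F=BRGW D=YBYW B=GROB
After move 5 (R'): R=RGWO U=BOWG F=BYGG D=YRYW B=WRBB
After move 6 (U): U=WBGO F=RGGG R=WRWO B=YRBB L=BYOO
Query: U face = WBGO

Answer: W B G O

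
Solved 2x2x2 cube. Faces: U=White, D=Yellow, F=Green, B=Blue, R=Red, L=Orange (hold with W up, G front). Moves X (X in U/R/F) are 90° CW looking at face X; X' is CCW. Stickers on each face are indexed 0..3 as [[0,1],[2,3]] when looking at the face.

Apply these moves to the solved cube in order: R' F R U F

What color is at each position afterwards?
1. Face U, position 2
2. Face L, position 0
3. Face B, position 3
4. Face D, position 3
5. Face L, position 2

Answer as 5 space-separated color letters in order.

Answer: G G B Y O

Derivation:
After move 1 (R'): R=RRRR U=WBWB F=GWGW D=YGYG B=YBYB
After move 2 (F): F=GGWW U=WBOO R=WRBR D=RRYG L=OYOG
After move 3 (R): R=BWRR U=WGOW F=GRWG D=RYYY B=OBBB
After move 4 (U): U=OWWG F=BWWG R=OBRR B=OYBB L=GROG
After move 5 (F): F=WBGW U=OWGR R=WBGR D=ROYY L=GROY
Query 1: U[2] = G
Query 2: L[0] = G
Query 3: B[3] = B
Query 4: D[3] = Y
Query 5: L[2] = O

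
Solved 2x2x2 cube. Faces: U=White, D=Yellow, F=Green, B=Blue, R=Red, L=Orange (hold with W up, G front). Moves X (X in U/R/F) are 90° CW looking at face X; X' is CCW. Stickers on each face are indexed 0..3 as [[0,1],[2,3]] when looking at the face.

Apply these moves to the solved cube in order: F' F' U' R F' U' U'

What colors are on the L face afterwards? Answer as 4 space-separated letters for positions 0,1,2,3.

After move 1 (F'): F=GGGG U=WWRR R=YRYR D=OOYY L=OWOW
After move 2 (F'): F=GGGG U=WWYY R=OROR D=WWYY L=OROR
After move 3 (U'): U=WYWY F=ORGG R=GGOR B=ORBB L=BBOR
After move 4 (R): R=OGRG U=WRWG F=OWGY D=WBYO B=YRYB
After move 5 (F'): F=WYOG U=WROR R=BGWG D=BRYO L=BGOW
After move 6 (U'): U=RRWO F=BGOG R=WYWG B=BGYB L=YROW
After move 7 (U'): U=RORW F=YROG R=BGWG B=WYYB L=BGOW
Query: L face = BGOW

Answer: B G O W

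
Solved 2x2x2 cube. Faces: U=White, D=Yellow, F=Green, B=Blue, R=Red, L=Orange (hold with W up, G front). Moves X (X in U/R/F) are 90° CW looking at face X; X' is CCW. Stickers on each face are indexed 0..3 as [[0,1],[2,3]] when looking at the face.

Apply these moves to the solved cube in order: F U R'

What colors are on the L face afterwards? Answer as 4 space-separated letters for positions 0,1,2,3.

Answer: G G O Y

Derivation:
After move 1 (F): F=GGGG U=WWOO R=WRWR D=RRYY L=OYOY
After move 2 (U): U=OWOW F=WRGG R=BBWR B=OYBB L=GGOY
After move 3 (R'): R=BRBW U=OBOO F=WWGW D=RRYG B=YYRB
Query: L face = GGOY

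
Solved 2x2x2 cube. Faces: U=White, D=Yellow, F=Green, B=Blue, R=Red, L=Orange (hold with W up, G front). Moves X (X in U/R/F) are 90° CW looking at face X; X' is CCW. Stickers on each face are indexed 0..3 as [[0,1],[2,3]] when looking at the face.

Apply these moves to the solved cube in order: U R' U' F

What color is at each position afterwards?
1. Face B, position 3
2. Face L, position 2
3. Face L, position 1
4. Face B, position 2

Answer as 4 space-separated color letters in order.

After move 1 (U): U=WWWW F=RRGG R=BBRR B=OOBB L=GGOO
After move 2 (R'): R=BRBR U=WBWO F=RWGW D=YRYG B=YOYB
After move 3 (U'): U=BOWW F=GGGW R=RWBR B=BRYB L=YOOO
After move 4 (F): F=GGWG U=BOOO R=WWWR D=BRYG L=YYOR
Query 1: B[3] = B
Query 2: L[2] = O
Query 3: L[1] = Y
Query 4: B[2] = Y

Answer: B O Y Y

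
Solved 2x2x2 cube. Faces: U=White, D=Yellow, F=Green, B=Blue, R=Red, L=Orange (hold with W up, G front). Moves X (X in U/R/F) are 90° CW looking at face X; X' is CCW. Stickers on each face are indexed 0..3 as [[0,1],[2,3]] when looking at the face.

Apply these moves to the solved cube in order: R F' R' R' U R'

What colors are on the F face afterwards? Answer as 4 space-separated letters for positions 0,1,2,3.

Answer: R W G O

Derivation:
After move 1 (R): R=RRRR U=WGWG F=GYGY D=YBYB B=WBWB
After move 2 (F'): F=YYGG U=WGRR R=BRYR D=OOYB L=OGOW
After move 3 (R'): R=RRBY U=WWRW F=YGGR D=OYYG B=BBOB
After move 4 (R'): R=RYRB U=WORB F=YWGW D=OGYR B=GBYB
After move 5 (U): U=RWBO F=RYGW R=GBRB B=OGYB L=YWOW
After move 6 (R'): R=BBGR U=RYBO F=RWGO D=OYYW B=RGGB
Query: F face = RWGO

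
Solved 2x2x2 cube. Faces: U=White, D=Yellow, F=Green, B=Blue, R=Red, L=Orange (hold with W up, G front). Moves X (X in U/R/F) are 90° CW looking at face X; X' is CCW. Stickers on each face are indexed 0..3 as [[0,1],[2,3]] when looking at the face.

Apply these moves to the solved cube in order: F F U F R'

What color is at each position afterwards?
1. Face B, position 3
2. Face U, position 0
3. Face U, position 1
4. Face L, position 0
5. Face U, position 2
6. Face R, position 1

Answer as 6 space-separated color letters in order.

After move 1 (F): F=GGGG U=WWOO R=WRWR D=RRYY L=OYOY
After move 2 (F): F=GGGG U=WWYY R=OROR D=WWYY L=OROR
After move 3 (U): U=YWYW F=ORGG R=BBOR B=ORBB L=GGOR
After move 4 (F): F=GOGR U=YWRG R=YBWR D=OBYY L=GWOW
After move 5 (R'): R=BRYW U=YBRO F=GWGG D=OOYR B=YRBB
Query 1: B[3] = B
Query 2: U[0] = Y
Query 3: U[1] = B
Query 4: L[0] = G
Query 5: U[2] = R
Query 6: R[1] = R

Answer: B Y B G R R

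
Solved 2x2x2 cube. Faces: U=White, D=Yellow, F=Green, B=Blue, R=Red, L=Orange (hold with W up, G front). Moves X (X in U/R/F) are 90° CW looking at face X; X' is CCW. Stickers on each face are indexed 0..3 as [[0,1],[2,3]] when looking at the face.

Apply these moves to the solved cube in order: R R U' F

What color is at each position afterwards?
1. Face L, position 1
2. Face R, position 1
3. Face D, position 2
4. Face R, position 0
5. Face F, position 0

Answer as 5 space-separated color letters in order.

After move 1 (R): R=RRRR U=WGWG F=GYGY D=YBYB B=WBWB
After move 2 (R): R=RRRR U=WYWY F=GBGB D=YWYW B=GBGB
After move 3 (U'): U=YYWW F=OOGB R=GBRR B=RRGB L=GBOO
After move 4 (F): F=GOBO U=YYOB R=WBWR D=RGYW L=GYOW
Query 1: L[1] = Y
Query 2: R[1] = B
Query 3: D[2] = Y
Query 4: R[0] = W
Query 5: F[0] = G

Answer: Y B Y W G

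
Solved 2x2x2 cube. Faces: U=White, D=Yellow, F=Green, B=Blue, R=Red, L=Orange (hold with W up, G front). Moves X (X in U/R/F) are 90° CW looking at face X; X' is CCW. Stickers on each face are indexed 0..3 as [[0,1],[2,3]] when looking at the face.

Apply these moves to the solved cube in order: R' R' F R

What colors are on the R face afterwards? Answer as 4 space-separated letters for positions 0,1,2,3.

Answer: Y W R R

Derivation:
After move 1 (R'): R=RRRR U=WBWB F=GWGW D=YGYG B=YBYB
After move 2 (R'): R=RRRR U=WYWY F=GBGB D=YWYW B=GBGB
After move 3 (F): F=GGBB U=WYOO R=WRYR D=RRYW L=OYOW
After move 4 (R): R=YWRR U=WGOB F=GRBW D=RGYG B=OBYB
Query: R face = YWRR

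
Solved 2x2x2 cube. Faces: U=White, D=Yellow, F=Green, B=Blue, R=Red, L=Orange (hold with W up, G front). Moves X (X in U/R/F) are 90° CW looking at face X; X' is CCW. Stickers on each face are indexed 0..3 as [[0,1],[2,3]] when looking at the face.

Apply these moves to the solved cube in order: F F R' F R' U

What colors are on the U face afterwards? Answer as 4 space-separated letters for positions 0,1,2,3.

Answer: R W Y W

Derivation:
After move 1 (F): F=GGGG U=WWOO R=WRWR D=RRYY L=OYOY
After move 2 (F): F=GGGG U=WWYY R=OROR D=WWYY L=OROR
After move 3 (R'): R=RROO U=WBYB F=GWGY D=WGYG B=YBWB
After move 4 (F): F=GGYW U=WBRR R=YRBO D=ORYG L=OWOG
After move 5 (R'): R=ROYB U=WWRY F=GBYR D=OGYW B=GBRB
After move 6 (U): U=RWYW F=ROYR R=GBYB B=OWRB L=GBOG
Query: U face = RWYW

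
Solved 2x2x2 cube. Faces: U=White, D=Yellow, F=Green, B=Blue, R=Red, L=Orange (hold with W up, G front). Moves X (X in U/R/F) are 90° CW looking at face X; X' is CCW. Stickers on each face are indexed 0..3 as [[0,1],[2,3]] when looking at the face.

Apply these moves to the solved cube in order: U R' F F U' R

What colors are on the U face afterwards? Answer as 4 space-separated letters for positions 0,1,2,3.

Answer: B B W R

Derivation:
After move 1 (U): U=WWWW F=RRGG R=BBRR B=OOBB L=GGOO
After move 2 (R'): R=BRBR U=WBWO F=RWGW D=YRYG B=YOYB
After move 3 (F): F=GRWW U=WBOG R=WROR D=BBYG L=GYOR
After move 4 (F): F=WGWR U=WBRY R=ORGR D=OWYG L=GBOB
After move 5 (U'): U=BYWR F=GBWR R=WGGR B=ORYB L=YOOB
After move 6 (R): R=GWRG U=BBWR F=GWWG D=OYYO B=RRYB
Query: U face = BBWR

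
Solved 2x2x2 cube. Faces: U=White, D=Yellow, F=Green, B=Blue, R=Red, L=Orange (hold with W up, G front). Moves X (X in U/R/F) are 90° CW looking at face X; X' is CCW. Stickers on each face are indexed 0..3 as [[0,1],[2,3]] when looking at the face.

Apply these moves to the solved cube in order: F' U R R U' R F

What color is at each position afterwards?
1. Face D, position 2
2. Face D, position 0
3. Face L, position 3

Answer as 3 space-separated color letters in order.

After move 1 (F'): F=GGGG U=WWRR R=YRYR D=OOYY L=OWOW
After move 2 (U): U=RWRW F=YRGG R=BBYR B=OWBB L=GGOW
After move 3 (R): R=YBRB U=RRRG F=YOGY D=OBYO B=WWWB
After move 4 (R): R=RYBB U=RORY F=YBGO D=OWYW B=GWRB
After move 5 (U'): U=OYRR F=GGGO R=YBBB B=RYRB L=GWOW
After move 6 (R): R=BYBB U=OGRO F=GWGW D=ORYR B=RYYB
After move 7 (F): F=GGWW U=OGWW R=RYOB D=BBYR L=GOOR
Query 1: D[2] = Y
Query 2: D[0] = B
Query 3: L[3] = R

Answer: Y B R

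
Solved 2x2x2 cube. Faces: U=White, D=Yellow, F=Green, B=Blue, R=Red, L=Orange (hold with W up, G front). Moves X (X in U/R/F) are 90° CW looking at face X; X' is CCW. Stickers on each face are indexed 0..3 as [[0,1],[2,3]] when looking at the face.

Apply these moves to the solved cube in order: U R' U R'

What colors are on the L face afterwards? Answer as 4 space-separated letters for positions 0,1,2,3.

Answer: R W O O

Derivation:
After move 1 (U): U=WWWW F=RRGG R=BBRR B=OOBB L=GGOO
After move 2 (R'): R=BRBR U=WBWO F=RWGW D=YRYG B=YOYB
After move 3 (U): U=WWOB F=BRGW R=YOBR B=GGYB L=RWOO
After move 4 (R'): R=ORYB U=WYOG F=BWGB D=YRYW B=GGRB
Query: L face = RWOO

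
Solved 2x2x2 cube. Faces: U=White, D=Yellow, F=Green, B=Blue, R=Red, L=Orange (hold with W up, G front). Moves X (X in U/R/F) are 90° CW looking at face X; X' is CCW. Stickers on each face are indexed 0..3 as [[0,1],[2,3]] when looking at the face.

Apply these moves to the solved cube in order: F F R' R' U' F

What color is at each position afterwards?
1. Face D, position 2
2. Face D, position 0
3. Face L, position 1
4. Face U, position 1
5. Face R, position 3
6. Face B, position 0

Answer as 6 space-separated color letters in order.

After move 1 (F): F=GGGG U=WWOO R=WRWR D=RRYY L=OYOY
After move 2 (F): F=GGGG U=WWYY R=OROR D=WWYY L=OROR
After move 3 (R'): R=RROO U=WBYB F=GWGY D=WGYG B=YBWB
After move 4 (R'): R=RORO U=WWYY F=GBGB D=WWYY B=GBGB
After move 5 (U'): U=WYWY F=ORGB R=GBRO B=ROGB L=GBOR
After move 6 (F): F=GOBR U=WYRB R=WBYO D=RGYY L=GWOW
Query 1: D[2] = Y
Query 2: D[0] = R
Query 3: L[1] = W
Query 4: U[1] = Y
Query 5: R[3] = O
Query 6: B[0] = R

Answer: Y R W Y O R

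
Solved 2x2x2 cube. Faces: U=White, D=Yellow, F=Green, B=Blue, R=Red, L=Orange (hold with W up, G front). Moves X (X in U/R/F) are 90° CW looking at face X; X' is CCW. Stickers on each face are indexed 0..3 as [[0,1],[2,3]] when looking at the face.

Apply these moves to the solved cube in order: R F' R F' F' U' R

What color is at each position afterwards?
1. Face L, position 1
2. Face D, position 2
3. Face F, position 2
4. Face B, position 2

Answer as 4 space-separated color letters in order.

Answer: B Y O O

Derivation:
After move 1 (R): R=RRRR U=WGWG F=GYGY D=YBYB B=WBWB
After move 2 (F'): F=YYGG U=WGRR R=BRYR D=OOYB L=OGOW
After move 3 (R): R=YBRR U=WYRG F=YOGB D=OWYW B=RBGB
After move 4 (F'): F=OBYG U=WYYR R=WBOR D=GWYW L=OGOR
After move 5 (F'): F=BGOY U=WYWO R=WBGR D=GRYW L=OROY
After move 6 (U'): U=YOWW F=OROY R=BGGR B=WBGB L=RBOY
After move 7 (R): R=GBRG U=YRWY F=OROW D=GGYW B=WBOB
Query 1: L[1] = B
Query 2: D[2] = Y
Query 3: F[2] = O
Query 4: B[2] = O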